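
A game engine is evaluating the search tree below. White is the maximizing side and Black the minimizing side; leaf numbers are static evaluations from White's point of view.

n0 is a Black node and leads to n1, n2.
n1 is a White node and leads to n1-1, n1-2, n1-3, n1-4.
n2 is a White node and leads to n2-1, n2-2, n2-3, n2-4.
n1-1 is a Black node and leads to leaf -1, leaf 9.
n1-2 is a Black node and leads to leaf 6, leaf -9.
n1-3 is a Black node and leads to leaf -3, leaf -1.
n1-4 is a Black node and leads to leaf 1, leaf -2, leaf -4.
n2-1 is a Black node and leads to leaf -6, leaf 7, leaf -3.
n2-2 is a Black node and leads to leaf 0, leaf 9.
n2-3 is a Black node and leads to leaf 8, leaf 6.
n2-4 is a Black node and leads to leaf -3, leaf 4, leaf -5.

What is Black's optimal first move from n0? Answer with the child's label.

n1

n1-1 (Black): min(-1, 9) = -1
n1-2 (Black): min(6, -9) = -9
n1-3 (Black): min(-3, -1) = -3
n1-4 (Black): min(1, -2, -4) = -4
n1 (White): max(-1, -9, -3, -4) = -1
n2-1 (Black): min(-6, 7, -3) = -6
n2-2 (Black): min(0, 9) = 0
n2-3 (Black): min(8, 6) = 6
n2-4 (Black): min(-3, 4, -5) = -5
n2 (White): max(-6, 0, 6, -5) = 6
n0 (Black): min(-1, 6) = -1
Black at n0 wants the lowest of {n1=-1, n2=6}, so chooses n1.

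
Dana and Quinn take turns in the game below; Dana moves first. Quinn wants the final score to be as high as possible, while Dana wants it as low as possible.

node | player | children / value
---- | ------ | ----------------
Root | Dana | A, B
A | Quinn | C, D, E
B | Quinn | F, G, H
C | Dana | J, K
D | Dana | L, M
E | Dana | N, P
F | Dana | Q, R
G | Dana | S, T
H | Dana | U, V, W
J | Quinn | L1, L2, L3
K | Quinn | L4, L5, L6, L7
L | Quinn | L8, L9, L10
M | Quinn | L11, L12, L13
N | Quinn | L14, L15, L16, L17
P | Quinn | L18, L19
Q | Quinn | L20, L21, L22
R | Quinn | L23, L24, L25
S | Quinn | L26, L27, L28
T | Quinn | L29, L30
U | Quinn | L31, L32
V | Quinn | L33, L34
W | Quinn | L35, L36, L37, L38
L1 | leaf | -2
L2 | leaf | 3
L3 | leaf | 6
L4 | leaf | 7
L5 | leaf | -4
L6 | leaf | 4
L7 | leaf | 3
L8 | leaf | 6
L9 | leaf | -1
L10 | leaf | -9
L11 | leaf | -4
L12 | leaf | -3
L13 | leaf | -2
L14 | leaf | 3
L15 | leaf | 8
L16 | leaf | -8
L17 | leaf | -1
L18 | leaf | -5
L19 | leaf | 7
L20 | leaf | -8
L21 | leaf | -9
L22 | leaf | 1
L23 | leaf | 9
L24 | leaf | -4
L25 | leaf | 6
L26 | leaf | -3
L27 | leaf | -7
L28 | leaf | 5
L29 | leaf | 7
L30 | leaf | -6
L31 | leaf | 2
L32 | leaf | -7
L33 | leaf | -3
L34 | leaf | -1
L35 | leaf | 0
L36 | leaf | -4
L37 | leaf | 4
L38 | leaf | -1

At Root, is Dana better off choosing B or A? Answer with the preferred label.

Q (Quinn): max(-8, -9, 1) = 1
R (Quinn): max(9, -4, 6) = 9
F (Dana): min(1, 9) = 1
S (Quinn): max(-3, -7, 5) = 5
T (Quinn): max(7, -6) = 7
G (Dana): min(5, 7) = 5
U (Quinn): max(2, -7) = 2
V (Quinn): max(-3, -1) = -1
W (Quinn): max(0, -4, 4, -1) = 4
H (Dana): min(2, -1, 4) = -1
B (Quinn): max(1, 5, -1) = 5
J (Quinn): max(-2, 3, 6) = 6
K (Quinn): max(7, -4, 4, 3) = 7
C (Dana): min(6, 7) = 6
L (Quinn): max(6, -1, -9) = 6
M (Quinn): max(-4, -3, -2) = -2
D (Dana): min(6, -2) = -2
N (Quinn): max(3, 8, -8, -1) = 8
P (Quinn): max(-5, 7) = 7
E (Dana): min(8, 7) = 7
A (Quinn): max(6, -2, 7) = 7
Dana prefers the lower value; B=5, A=7. B is better since 5 < 7.

B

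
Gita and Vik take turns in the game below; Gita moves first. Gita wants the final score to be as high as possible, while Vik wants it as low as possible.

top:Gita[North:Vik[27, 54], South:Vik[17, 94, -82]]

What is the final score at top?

North (Vik): min(27, 54) = 27
South (Vik): min(17, 94, -82) = -82
top (Gita): max(27, -82) = 27

27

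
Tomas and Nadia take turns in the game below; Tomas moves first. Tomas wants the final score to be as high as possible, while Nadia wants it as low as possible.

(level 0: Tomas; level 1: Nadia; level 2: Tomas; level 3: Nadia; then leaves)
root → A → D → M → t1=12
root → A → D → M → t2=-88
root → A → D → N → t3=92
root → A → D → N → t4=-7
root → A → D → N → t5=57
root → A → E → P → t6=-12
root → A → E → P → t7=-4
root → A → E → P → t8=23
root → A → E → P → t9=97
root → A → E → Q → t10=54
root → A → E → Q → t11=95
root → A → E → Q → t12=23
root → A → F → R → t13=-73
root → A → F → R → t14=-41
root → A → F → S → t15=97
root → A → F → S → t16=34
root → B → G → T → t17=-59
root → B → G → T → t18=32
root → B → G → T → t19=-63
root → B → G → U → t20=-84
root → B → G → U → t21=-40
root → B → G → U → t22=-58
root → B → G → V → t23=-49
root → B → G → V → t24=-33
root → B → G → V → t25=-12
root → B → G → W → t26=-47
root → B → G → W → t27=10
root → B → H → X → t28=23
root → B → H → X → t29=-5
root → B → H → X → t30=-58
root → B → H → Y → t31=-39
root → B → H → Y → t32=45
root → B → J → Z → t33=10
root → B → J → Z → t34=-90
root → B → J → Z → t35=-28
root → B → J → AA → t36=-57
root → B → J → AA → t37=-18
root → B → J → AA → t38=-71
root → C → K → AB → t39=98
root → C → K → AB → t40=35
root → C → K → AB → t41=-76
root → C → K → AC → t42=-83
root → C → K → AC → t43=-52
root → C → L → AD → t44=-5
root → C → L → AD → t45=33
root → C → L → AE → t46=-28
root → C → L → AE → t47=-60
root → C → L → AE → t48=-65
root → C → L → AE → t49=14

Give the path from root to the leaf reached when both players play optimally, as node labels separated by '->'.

root -> A -> D -> N -> t4

M (Nadia): min(12, -88) = -88
N (Nadia): min(92, -7, 57) = -7
D (Tomas): max(-88, -7) = -7
P (Nadia): min(-12, -4, 23, 97) = -12
Q (Nadia): min(54, 95, 23) = 23
E (Tomas): max(-12, 23) = 23
R (Nadia): min(-73, -41) = -73
S (Nadia): min(97, 34) = 34
F (Tomas): max(-73, 34) = 34
A (Nadia): min(-7, 23, 34) = -7
T (Nadia): min(-59, 32, -63) = -63
U (Nadia): min(-84, -40, -58) = -84
V (Nadia): min(-49, -33, -12) = -49
W (Nadia): min(-47, 10) = -47
G (Tomas): max(-63, -84, -49, -47) = -47
X (Nadia): min(23, -5, -58) = -58
Y (Nadia): min(-39, 45) = -39
H (Tomas): max(-58, -39) = -39
Z (Nadia): min(10, -90, -28) = -90
AA (Nadia): min(-57, -18, -71) = -71
J (Tomas): max(-90, -71) = -71
B (Nadia): min(-47, -39, -71) = -71
AB (Nadia): min(98, 35, -76) = -76
AC (Nadia): min(-83, -52) = -83
K (Tomas): max(-76, -83) = -76
AD (Nadia): min(-5, 33) = -5
AE (Nadia): min(-28, -60, -65, 14) = -65
L (Tomas): max(-5, -65) = -5
C (Nadia): min(-76, -5) = -76
root (Tomas): max(-7, -71, -76) = -7
At root, Tomas picks A (highest: -7).
At A, Nadia picks D (lowest: -7).
At D, Tomas picks N (highest: -7).
At N, Nadia picks t4 (lowest: -7).
Terminal value -7.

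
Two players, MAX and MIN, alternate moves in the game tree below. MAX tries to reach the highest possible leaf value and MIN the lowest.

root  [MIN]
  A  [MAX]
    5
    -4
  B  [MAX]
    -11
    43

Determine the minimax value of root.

A (MAX): max(5, -4) = 5
B (MAX): max(-11, 43) = 43
root (MIN): min(5, 43) = 5

5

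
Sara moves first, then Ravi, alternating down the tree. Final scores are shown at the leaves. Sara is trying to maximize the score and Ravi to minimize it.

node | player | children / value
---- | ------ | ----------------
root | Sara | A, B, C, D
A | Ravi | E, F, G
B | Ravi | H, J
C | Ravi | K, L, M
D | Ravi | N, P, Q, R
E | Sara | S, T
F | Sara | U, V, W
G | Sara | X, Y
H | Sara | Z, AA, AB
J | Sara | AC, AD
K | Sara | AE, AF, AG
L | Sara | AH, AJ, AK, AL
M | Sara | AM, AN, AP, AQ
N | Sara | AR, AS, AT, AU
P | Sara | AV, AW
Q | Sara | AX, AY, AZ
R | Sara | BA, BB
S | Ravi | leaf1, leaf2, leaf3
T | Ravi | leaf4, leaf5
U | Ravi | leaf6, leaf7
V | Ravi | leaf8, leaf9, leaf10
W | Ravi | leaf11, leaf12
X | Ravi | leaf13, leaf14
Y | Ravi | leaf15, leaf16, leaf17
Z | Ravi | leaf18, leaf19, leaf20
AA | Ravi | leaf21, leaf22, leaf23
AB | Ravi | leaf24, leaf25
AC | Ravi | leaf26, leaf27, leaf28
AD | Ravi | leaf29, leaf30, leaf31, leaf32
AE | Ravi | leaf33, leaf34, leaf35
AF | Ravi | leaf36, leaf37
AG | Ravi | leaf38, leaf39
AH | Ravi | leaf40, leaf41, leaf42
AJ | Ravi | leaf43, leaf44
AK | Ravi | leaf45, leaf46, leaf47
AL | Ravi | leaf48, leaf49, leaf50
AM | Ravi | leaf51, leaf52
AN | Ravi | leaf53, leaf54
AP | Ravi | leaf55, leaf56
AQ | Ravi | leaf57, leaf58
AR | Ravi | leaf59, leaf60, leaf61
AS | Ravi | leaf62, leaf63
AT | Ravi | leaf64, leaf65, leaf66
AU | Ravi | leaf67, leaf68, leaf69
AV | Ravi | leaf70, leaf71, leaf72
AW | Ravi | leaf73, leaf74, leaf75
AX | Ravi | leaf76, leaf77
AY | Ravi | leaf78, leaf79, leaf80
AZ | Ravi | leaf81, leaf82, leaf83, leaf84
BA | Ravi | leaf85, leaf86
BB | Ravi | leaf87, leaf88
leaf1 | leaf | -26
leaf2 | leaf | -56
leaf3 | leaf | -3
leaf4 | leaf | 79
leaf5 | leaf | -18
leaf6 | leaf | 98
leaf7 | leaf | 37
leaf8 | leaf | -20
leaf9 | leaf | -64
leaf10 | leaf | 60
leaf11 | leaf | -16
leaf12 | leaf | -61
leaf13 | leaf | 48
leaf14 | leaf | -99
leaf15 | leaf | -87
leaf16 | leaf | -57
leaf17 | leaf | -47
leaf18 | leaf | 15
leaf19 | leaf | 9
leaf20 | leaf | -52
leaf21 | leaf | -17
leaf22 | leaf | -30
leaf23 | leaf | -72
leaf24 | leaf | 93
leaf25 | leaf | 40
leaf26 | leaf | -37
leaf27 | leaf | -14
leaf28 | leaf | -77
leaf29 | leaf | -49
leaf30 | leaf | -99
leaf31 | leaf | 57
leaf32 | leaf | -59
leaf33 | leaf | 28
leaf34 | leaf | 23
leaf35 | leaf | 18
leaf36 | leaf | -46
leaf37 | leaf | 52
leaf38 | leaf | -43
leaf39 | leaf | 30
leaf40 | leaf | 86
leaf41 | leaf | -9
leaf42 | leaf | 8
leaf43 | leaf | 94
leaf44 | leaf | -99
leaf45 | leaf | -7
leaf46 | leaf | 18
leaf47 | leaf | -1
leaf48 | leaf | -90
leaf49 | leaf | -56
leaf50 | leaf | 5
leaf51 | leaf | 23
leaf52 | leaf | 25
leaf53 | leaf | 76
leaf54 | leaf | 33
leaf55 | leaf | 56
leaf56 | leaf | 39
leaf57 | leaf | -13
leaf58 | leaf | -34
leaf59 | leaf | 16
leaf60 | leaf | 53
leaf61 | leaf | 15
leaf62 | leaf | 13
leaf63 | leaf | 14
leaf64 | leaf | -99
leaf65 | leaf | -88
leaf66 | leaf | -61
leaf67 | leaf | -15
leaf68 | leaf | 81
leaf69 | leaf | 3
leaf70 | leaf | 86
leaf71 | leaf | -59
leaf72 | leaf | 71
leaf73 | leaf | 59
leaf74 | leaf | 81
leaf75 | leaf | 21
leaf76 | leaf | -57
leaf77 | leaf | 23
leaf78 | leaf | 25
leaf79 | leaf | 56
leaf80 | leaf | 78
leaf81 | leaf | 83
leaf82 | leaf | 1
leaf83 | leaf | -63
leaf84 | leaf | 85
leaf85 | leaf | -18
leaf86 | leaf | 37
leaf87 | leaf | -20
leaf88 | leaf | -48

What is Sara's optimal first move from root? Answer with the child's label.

S (Ravi): min(-26, -56, -3) = -56
T (Ravi): min(79, -18) = -18
E (Sara): max(-56, -18) = -18
U (Ravi): min(98, 37) = 37
V (Ravi): min(-20, -64, 60) = -64
W (Ravi): min(-16, -61) = -61
F (Sara): max(37, -64, -61) = 37
X (Ravi): min(48, -99) = -99
Y (Ravi): min(-87, -57, -47) = -87
G (Sara): max(-99, -87) = -87
A (Ravi): min(-18, 37, -87) = -87
Z (Ravi): min(15, 9, -52) = -52
AA (Ravi): min(-17, -30, -72) = -72
AB (Ravi): min(93, 40) = 40
H (Sara): max(-52, -72, 40) = 40
AC (Ravi): min(-37, -14, -77) = -77
AD (Ravi): min(-49, -99, 57, -59) = -99
J (Sara): max(-77, -99) = -77
B (Ravi): min(40, -77) = -77
AE (Ravi): min(28, 23, 18) = 18
AF (Ravi): min(-46, 52) = -46
AG (Ravi): min(-43, 30) = -43
K (Sara): max(18, -46, -43) = 18
AH (Ravi): min(86, -9, 8) = -9
AJ (Ravi): min(94, -99) = -99
AK (Ravi): min(-7, 18, -1) = -7
AL (Ravi): min(-90, -56, 5) = -90
L (Sara): max(-9, -99, -7, -90) = -7
AM (Ravi): min(23, 25) = 23
AN (Ravi): min(76, 33) = 33
AP (Ravi): min(56, 39) = 39
AQ (Ravi): min(-13, -34) = -34
M (Sara): max(23, 33, 39, -34) = 39
C (Ravi): min(18, -7, 39) = -7
AR (Ravi): min(16, 53, 15) = 15
AS (Ravi): min(13, 14) = 13
AT (Ravi): min(-99, -88, -61) = -99
AU (Ravi): min(-15, 81, 3) = -15
N (Sara): max(15, 13, -99, -15) = 15
AV (Ravi): min(86, -59, 71) = -59
AW (Ravi): min(59, 81, 21) = 21
P (Sara): max(-59, 21) = 21
AX (Ravi): min(-57, 23) = -57
AY (Ravi): min(25, 56, 78) = 25
AZ (Ravi): min(83, 1, -63, 85) = -63
Q (Sara): max(-57, 25, -63) = 25
BA (Ravi): min(-18, 37) = -18
BB (Ravi): min(-20, -48) = -48
R (Sara): max(-18, -48) = -18
D (Ravi): min(15, 21, 25, -18) = -18
root (Sara): max(-87, -77, -7, -18) = -7
Sara at root wants the highest of {A=-87, B=-77, C=-7, D=-18}, so chooses C.

C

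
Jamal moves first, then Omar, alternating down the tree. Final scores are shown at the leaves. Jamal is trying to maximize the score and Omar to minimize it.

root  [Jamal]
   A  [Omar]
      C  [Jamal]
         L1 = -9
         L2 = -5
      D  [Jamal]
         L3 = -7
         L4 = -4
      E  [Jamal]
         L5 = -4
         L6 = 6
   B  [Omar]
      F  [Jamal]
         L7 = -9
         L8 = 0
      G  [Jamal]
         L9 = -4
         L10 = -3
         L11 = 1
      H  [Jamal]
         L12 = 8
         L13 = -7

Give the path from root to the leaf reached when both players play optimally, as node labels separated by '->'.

root -> B -> F -> L8

C (Jamal): max(-9, -5) = -5
D (Jamal): max(-7, -4) = -4
E (Jamal): max(-4, 6) = 6
A (Omar): min(-5, -4, 6) = -5
F (Jamal): max(-9, 0) = 0
G (Jamal): max(-4, -3, 1) = 1
H (Jamal): max(8, -7) = 8
B (Omar): min(0, 1, 8) = 0
root (Jamal): max(-5, 0) = 0
At root, Jamal picks B (highest: 0).
At B, Omar picks F (lowest: 0).
At F, Jamal picks L8 (highest: 0).
Terminal value 0.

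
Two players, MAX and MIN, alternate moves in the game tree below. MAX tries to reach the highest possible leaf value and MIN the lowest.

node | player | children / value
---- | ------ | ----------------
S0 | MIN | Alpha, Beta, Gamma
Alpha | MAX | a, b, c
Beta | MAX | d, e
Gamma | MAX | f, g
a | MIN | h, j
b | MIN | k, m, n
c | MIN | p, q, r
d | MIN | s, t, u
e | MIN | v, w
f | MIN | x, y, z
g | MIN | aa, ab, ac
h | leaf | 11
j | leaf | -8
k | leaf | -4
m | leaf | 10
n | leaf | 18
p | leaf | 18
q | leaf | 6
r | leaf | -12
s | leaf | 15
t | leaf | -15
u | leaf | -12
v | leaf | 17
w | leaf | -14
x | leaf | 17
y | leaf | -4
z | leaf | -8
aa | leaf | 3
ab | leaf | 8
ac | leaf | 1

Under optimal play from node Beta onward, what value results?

d (MIN): min(15, -15, -12) = -15
e (MIN): min(17, -14) = -14
Beta (MAX): max(-15, -14) = -14

-14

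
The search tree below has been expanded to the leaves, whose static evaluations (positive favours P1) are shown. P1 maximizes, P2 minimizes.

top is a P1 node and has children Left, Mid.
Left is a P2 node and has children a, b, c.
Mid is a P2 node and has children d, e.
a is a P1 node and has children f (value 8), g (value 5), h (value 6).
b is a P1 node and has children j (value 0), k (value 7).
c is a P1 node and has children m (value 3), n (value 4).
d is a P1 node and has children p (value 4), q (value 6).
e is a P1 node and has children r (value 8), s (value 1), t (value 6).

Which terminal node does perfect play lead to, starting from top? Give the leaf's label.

a (P1): max(8, 5, 6) = 8
b (P1): max(0, 7) = 7
c (P1): max(3, 4) = 4
Left (P2): min(8, 7, 4) = 4
d (P1): max(4, 6) = 6
e (P1): max(8, 1, 6) = 8
Mid (P2): min(6, 8) = 6
top (P1): max(4, 6) = 6
At top, P1 picks Mid (highest: 6).
At Mid, P2 picks d (lowest: 6).
At d, P1 picks q (highest: 6).
Terminal value 6.

q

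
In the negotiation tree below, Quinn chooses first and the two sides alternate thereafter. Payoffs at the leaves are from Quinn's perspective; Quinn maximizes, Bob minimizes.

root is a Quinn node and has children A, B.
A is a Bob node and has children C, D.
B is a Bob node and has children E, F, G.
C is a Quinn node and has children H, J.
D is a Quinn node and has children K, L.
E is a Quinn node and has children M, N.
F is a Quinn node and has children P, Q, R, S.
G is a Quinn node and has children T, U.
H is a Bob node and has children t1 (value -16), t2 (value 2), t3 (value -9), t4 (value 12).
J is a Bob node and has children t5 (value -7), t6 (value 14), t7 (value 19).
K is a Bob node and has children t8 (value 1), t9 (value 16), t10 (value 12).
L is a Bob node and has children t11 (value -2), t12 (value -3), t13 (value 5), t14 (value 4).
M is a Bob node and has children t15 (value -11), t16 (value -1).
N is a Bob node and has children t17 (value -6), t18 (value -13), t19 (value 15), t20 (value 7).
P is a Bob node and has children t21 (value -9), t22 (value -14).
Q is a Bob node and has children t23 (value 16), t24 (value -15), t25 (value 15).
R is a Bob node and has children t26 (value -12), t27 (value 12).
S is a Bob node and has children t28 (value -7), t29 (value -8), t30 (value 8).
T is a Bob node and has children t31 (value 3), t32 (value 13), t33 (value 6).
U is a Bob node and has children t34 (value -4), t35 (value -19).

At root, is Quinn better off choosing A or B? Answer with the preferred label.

H (Bob): min(-16, 2, -9, 12) = -16
J (Bob): min(-7, 14, 19) = -7
C (Quinn): max(-16, -7) = -7
K (Bob): min(1, 16, 12) = 1
L (Bob): min(-2, -3, 5, 4) = -3
D (Quinn): max(1, -3) = 1
A (Bob): min(-7, 1) = -7
M (Bob): min(-11, -1) = -11
N (Bob): min(-6, -13, 15, 7) = -13
E (Quinn): max(-11, -13) = -11
P (Bob): min(-9, -14) = -14
Q (Bob): min(16, -15, 15) = -15
R (Bob): min(-12, 12) = -12
S (Bob): min(-7, -8, 8) = -8
F (Quinn): max(-14, -15, -12, -8) = -8
T (Bob): min(3, 13, 6) = 3
U (Bob): min(-4, -19) = -19
G (Quinn): max(3, -19) = 3
B (Bob): min(-11, -8, 3) = -11
Quinn prefers the higher value; A=-7, B=-11. A is better since -7 > -11.

A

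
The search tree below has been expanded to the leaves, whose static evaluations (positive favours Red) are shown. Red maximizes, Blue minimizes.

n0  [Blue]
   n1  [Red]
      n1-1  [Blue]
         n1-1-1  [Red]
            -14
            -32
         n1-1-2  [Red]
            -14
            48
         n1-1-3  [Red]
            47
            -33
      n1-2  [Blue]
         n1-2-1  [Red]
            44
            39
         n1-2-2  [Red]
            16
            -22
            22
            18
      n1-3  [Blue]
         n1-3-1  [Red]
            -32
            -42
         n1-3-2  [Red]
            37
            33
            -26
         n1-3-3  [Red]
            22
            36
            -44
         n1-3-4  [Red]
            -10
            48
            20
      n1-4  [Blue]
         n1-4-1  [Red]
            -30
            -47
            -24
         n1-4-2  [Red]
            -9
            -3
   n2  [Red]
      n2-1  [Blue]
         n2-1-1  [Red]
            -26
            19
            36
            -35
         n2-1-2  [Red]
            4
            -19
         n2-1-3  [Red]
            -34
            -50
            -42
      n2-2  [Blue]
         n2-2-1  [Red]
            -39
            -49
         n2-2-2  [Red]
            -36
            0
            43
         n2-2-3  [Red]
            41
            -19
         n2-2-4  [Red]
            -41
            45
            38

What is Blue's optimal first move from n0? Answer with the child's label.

n2

n1-1-1 (Red): max(-14, -32) = -14
n1-1-2 (Red): max(-14, 48) = 48
n1-1-3 (Red): max(47, -33) = 47
n1-1 (Blue): min(-14, 48, 47) = -14
n1-2-1 (Red): max(44, 39) = 44
n1-2-2 (Red): max(16, -22, 22, 18) = 22
n1-2 (Blue): min(44, 22) = 22
n1-3-1 (Red): max(-32, -42) = -32
n1-3-2 (Red): max(37, 33, -26) = 37
n1-3-3 (Red): max(22, 36, -44) = 36
n1-3-4 (Red): max(-10, 48, 20) = 48
n1-3 (Blue): min(-32, 37, 36, 48) = -32
n1-4-1 (Red): max(-30, -47, -24) = -24
n1-4-2 (Red): max(-9, -3) = -3
n1-4 (Blue): min(-24, -3) = -24
n1 (Red): max(-14, 22, -32, -24) = 22
n2-1-1 (Red): max(-26, 19, 36, -35) = 36
n2-1-2 (Red): max(4, -19) = 4
n2-1-3 (Red): max(-34, -50, -42) = -34
n2-1 (Blue): min(36, 4, -34) = -34
n2-2-1 (Red): max(-39, -49) = -39
n2-2-2 (Red): max(-36, 0, 43) = 43
n2-2-3 (Red): max(41, -19) = 41
n2-2-4 (Red): max(-41, 45, 38) = 45
n2-2 (Blue): min(-39, 43, 41, 45) = -39
n2 (Red): max(-34, -39) = -34
n0 (Blue): min(22, -34) = -34
Blue at n0 wants the lowest of {n1=22, n2=-34}, so chooses n2.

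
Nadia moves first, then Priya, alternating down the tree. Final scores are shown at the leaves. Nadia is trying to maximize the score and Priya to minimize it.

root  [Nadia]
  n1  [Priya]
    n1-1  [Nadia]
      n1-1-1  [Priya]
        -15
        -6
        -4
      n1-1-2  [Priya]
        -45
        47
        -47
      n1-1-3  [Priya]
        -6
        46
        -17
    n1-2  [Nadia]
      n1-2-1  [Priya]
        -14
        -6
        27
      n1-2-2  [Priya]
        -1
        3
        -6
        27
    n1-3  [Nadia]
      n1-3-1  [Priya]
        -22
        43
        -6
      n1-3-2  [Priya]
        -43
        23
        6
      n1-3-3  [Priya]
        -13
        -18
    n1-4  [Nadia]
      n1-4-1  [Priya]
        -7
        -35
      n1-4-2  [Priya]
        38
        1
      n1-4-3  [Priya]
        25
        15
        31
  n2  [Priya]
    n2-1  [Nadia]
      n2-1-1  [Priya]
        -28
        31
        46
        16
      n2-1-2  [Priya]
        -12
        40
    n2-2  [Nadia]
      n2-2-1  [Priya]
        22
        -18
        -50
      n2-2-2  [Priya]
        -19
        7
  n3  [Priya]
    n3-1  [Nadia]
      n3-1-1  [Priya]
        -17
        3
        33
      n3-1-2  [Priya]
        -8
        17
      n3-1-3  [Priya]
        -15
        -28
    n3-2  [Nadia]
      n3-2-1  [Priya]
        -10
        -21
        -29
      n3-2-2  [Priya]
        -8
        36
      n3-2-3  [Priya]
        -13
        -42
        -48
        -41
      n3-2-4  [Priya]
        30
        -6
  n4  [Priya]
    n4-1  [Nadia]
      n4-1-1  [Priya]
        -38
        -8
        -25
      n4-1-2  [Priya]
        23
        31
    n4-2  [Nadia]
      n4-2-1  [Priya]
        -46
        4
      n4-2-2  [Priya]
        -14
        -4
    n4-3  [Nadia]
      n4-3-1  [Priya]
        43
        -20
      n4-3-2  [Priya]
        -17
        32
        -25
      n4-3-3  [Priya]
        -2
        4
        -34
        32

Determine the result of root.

-8

n1-1-1 (Priya): min(-15, -6, -4) = -15
n1-1-2 (Priya): min(-45, 47, -47) = -47
n1-1-3 (Priya): min(-6, 46, -17) = -17
n1-1 (Nadia): max(-15, -47, -17) = -15
n1-2-1 (Priya): min(-14, -6, 27) = -14
n1-2-2 (Priya): min(-1, 3, -6, 27) = -6
n1-2 (Nadia): max(-14, -6) = -6
n1-3-1 (Priya): min(-22, 43, -6) = -22
n1-3-2 (Priya): min(-43, 23, 6) = -43
n1-3-3 (Priya): min(-13, -18) = -18
n1-3 (Nadia): max(-22, -43, -18) = -18
n1-4-1 (Priya): min(-7, -35) = -35
n1-4-2 (Priya): min(38, 1) = 1
n1-4-3 (Priya): min(25, 15, 31) = 15
n1-4 (Nadia): max(-35, 1, 15) = 15
n1 (Priya): min(-15, -6, -18, 15) = -18
n2-1-1 (Priya): min(-28, 31, 46, 16) = -28
n2-1-2 (Priya): min(-12, 40) = -12
n2-1 (Nadia): max(-28, -12) = -12
n2-2-1 (Priya): min(22, -18, -50) = -50
n2-2-2 (Priya): min(-19, 7) = -19
n2-2 (Nadia): max(-50, -19) = -19
n2 (Priya): min(-12, -19) = -19
n3-1-1 (Priya): min(-17, 3, 33) = -17
n3-1-2 (Priya): min(-8, 17) = -8
n3-1-3 (Priya): min(-15, -28) = -28
n3-1 (Nadia): max(-17, -8, -28) = -8
n3-2-1 (Priya): min(-10, -21, -29) = -29
n3-2-2 (Priya): min(-8, 36) = -8
n3-2-3 (Priya): min(-13, -42, -48, -41) = -48
n3-2-4 (Priya): min(30, -6) = -6
n3-2 (Nadia): max(-29, -8, -48, -6) = -6
n3 (Priya): min(-8, -6) = -8
n4-1-1 (Priya): min(-38, -8, -25) = -38
n4-1-2 (Priya): min(23, 31) = 23
n4-1 (Nadia): max(-38, 23) = 23
n4-2-1 (Priya): min(-46, 4) = -46
n4-2-2 (Priya): min(-14, -4) = -14
n4-2 (Nadia): max(-46, -14) = -14
n4-3-1 (Priya): min(43, -20) = -20
n4-3-2 (Priya): min(-17, 32, -25) = -25
n4-3-3 (Priya): min(-2, 4, -34, 32) = -34
n4-3 (Nadia): max(-20, -25, -34) = -20
n4 (Priya): min(23, -14, -20) = -20
root (Nadia): max(-18, -19, -8, -20) = -8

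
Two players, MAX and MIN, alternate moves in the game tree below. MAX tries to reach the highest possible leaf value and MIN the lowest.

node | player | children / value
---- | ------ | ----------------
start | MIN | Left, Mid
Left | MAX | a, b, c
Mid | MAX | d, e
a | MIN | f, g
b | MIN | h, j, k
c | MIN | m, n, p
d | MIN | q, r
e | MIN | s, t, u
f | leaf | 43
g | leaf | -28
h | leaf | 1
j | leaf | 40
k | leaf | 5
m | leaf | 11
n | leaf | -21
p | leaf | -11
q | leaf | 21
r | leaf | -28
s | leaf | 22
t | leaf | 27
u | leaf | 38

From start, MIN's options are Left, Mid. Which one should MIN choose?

a (MIN): min(43, -28) = -28
b (MIN): min(1, 40, 5) = 1
c (MIN): min(11, -21, -11) = -21
Left (MAX): max(-28, 1, -21) = 1
d (MIN): min(21, -28) = -28
e (MIN): min(22, 27, 38) = 22
Mid (MAX): max(-28, 22) = 22
start (MIN): min(1, 22) = 1
MIN at start wants the lowest of {Left=1, Mid=22}, so chooses Left.

Left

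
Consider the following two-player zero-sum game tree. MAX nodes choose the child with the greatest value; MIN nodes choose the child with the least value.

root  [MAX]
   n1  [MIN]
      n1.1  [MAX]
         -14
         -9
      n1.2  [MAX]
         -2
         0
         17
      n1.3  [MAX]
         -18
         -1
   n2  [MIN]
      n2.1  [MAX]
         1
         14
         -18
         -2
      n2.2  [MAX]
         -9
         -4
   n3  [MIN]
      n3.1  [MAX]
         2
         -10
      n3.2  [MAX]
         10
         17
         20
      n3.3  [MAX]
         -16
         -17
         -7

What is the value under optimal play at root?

-4

n1.1 (MAX): max(-14, -9) = -9
n1.2 (MAX): max(-2, 0, 17) = 17
n1.3 (MAX): max(-18, -1) = -1
n1 (MIN): min(-9, 17, -1) = -9
n2.1 (MAX): max(1, 14, -18, -2) = 14
n2.2 (MAX): max(-9, -4) = -4
n2 (MIN): min(14, -4) = -4
n3.1 (MAX): max(2, -10) = 2
n3.2 (MAX): max(10, 17, 20) = 20
n3.3 (MAX): max(-16, -17, -7) = -7
n3 (MIN): min(2, 20, -7) = -7
root (MAX): max(-9, -4, -7) = -4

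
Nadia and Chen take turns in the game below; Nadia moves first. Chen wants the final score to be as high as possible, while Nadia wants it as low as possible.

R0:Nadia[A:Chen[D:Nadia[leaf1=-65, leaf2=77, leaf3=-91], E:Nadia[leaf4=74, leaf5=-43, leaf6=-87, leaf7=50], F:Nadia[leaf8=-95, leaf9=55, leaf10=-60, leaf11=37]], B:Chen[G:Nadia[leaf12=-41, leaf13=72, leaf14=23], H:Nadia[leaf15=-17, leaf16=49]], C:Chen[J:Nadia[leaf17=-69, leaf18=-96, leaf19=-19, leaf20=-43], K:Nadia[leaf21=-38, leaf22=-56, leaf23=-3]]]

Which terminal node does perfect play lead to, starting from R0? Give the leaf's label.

D (Nadia): min(-65, 77, -91) = -91
E (Nadia): min(74, -43, -87, 50) = -87
F (Nadia): min(-95, 55, -60, 37) = -95
A (Chen): max(-91, -87, -95) = -87
G (Nadia): min(-41, 72, 23) = -41
H (Nadia): min(-17, 49) = -17
B (Chen): max(-41, -17) = -17
J (Nadia): min(-69, -96, -19, -43) = -96
K (Nadia): min(-38, -56, -3) = -56
C (Chen): max(-96, -56) = -56
R0 (Nadia): min(-87, -17, -56) = -87
At R0, Nadia picks A (lowest: -87).
At A, Chen picks E (highest: -87).
At E, Nadia picks leaf6 (lowest: -87).
Terminal value -87.

leaf6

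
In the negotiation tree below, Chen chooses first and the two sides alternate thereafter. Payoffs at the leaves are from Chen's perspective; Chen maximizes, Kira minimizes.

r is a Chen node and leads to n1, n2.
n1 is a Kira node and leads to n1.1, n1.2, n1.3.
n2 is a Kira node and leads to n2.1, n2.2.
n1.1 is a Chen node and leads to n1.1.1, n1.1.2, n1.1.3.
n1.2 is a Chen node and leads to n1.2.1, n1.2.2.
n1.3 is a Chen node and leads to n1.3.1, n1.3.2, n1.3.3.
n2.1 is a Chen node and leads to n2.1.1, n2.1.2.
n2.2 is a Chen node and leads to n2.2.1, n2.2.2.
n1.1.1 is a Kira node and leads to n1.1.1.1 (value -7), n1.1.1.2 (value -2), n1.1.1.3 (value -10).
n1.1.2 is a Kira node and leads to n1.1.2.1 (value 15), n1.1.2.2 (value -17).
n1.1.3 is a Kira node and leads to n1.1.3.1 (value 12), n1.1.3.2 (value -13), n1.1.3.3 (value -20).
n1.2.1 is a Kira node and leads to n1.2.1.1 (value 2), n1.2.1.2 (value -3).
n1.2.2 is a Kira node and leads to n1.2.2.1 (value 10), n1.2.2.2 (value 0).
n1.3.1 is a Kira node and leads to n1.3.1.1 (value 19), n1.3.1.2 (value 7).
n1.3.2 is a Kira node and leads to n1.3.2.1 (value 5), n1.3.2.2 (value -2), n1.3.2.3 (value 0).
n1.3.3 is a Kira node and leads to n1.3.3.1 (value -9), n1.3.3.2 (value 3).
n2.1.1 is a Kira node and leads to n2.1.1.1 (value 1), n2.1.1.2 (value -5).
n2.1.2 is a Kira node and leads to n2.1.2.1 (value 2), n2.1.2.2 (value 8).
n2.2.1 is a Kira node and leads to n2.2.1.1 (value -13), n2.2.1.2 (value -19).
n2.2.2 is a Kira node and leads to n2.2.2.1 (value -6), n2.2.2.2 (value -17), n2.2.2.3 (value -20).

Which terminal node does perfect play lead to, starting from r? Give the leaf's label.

n1.1.1 (Kira): min(-7, -2, -10) = -10
n1.1.2 (Kira): min(15, -17) = -17
n1.1.3 (Kira): min(12, -13, -20) = -20
n1.1 (Chen): max(-10, -17, -20) = -10
n1.2.1 (Kira): min(2, -3) = -3
n1.2.2 (Kira): min(10, 0) = 0
n1.2 (Chen): max(-3, 0) = 0
n1.3.1 (Kira): min(19, 7) = 7
n1.3.2 (Kira): min(5, -2, 0) = -2
n1.3.3 (Kira): min(-9, 3) = -9
n1.3 (Chen): max(7, -2, -9) = 7
n1 (Kira): min(-10, 0, 7) = -10
n2.1.1 (Kira): min(1, -5) = -5
n2.1.2 (Kira): min(2, 8) = 2
n2.1 (Chen): max(-5, 2) = 2
n2.2.1 (Kira): min(-13, -19) = -19
n2.2.2 (Kira): min(-6, -17, -20) = -20
n2.2 (Chen): max(-19, -20) = -19
n2 (Kira): min(2, -19) = -19
r (Chen): max(-10, -19) = -10
At r, Chen picks n1 (highest: -10).
At n1, Kira picks n1.1 (lowest: -10).
At n1.1, Chen picks n1.1.1 (highest: -10).
At n1.1.1, Kira picks n1.1.1.3 (lowest: -10).
Terminal value -10.

n1.1.1.3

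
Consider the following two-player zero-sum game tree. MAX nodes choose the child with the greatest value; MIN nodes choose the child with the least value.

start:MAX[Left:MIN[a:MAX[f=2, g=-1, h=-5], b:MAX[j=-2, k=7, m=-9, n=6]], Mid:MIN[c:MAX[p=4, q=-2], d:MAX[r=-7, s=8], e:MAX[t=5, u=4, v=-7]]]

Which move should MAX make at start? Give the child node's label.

Mid

a (MAX): max(2, -1, -5) = 2
b (MAX): max(-2, 7, -9, 6) = 7
Left (MIN): min(2, 7) = 2
c (MAX): max(4, -2) = 4
d (MAX): max(-7, 8) = 8
e (MAX): max(5, 4, -7) = 5
Mid (MIN): min(4, 8, 5) = 4
start (MAX): max(2, 4) = 4
MAX at start wants the highest of {Left=2, Mid=4}, so chooses Mid.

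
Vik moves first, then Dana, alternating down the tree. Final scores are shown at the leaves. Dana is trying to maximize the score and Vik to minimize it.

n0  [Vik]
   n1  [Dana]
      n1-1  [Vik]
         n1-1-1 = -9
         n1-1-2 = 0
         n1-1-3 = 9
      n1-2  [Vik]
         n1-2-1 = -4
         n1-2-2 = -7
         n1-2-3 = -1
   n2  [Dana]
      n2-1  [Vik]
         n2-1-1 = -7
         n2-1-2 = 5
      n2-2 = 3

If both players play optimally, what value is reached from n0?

n1-1 (Vik): min(-9, 0, 9) = -9
n1-2 (Vik): min(-4, -7, -1) = -7
n1 (Dana): max(-9, -7) = -7
n2-1 (Vik): min(-7, 5) = -7
n2 (Dana): max(-7, 3) = 3
n0 (Vik): min(-7, 3) = -7

-7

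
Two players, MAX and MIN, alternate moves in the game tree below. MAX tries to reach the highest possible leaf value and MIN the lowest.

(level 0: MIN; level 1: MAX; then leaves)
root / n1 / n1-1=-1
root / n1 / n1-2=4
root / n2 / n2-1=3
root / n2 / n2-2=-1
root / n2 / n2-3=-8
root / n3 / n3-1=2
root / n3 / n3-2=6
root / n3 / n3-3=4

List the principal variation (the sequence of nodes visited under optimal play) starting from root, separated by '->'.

root -> n2 -> n2-1

n1 (MAX): max(-1, 4) = 4
n2 (MAX): max(3, -1, -8) = 3
n3 (MAX): max(2, 6, 4) = 6
root (MIN): min(4, 3, 6) = 3
At root, MIN picks n2 (lowest: 3).
At n2, MAX picks n2-1 (highest: 3).
Terminal value 3.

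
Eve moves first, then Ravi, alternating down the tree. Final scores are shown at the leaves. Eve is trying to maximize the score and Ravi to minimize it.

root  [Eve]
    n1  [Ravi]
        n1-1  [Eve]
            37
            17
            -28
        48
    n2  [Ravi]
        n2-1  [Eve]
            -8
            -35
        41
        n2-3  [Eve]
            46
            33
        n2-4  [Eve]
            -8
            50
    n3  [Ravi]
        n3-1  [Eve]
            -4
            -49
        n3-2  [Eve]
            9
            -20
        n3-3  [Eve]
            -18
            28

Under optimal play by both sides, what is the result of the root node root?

n1-1 (Eve): max(37, 17, -28) = 37
n1 (Ravi): min(37, 48) = 37
n2-1 (Eve): max(-8, -35) = -8
n2-3 (Eve): max(46, 33) = 46
n2-4 (Eve): max(-8, 50) = 50
n2 (Ravi): min(-8, 41, 46, 50) = -8
n3-1 (Eve): max(-4, -49) = -4
n3-2 (Eve): max(9, -20) = 9
n3-3 (Eve): max(-18, 28) = 28
n3 (Ravi): min(-4, 9, 28) = -4
root (Eve): max(37, -8, -4) = 37

37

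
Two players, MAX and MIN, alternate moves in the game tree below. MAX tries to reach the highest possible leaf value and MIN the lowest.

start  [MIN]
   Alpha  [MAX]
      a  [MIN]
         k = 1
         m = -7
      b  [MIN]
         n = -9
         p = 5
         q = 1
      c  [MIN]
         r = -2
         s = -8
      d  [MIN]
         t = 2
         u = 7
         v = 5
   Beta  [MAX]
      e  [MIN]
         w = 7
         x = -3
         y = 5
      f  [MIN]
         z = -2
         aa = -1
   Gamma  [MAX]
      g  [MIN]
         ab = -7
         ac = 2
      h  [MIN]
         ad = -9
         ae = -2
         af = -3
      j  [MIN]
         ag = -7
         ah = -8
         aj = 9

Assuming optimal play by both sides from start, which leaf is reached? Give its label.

a (MIN): min(1, -7) = -7
b (MIN): min(-9, 5, 1) = -9
c (MIN): min(-2, -8) = -8
d (MIN): min(2, 7, 5) = 2
Alpha (MAX): max(-7, -9, -8, 2) = 2
e (MIN): min(7, -3, 5) = -3
f (MIN): min(-2, -1) = -2
Beta (MAX): max(-3, -2) = -2
g (MIN): min(-7, 2) = -7
h (MIN): min(-9, -2, -3) = -9
j (MIN): min(-7, -8, 9) = -8
Gamma (MAX): max(-7, -9, -8) = -7
start (MIN): min(2, -2, -7) = -7
At start, MIN picks Gamma (lowest: -7).
At Gamma, MAX picks g (highest: -7).
At g, MIN picks ab (lowest: -7).
Terminal value -7.

ab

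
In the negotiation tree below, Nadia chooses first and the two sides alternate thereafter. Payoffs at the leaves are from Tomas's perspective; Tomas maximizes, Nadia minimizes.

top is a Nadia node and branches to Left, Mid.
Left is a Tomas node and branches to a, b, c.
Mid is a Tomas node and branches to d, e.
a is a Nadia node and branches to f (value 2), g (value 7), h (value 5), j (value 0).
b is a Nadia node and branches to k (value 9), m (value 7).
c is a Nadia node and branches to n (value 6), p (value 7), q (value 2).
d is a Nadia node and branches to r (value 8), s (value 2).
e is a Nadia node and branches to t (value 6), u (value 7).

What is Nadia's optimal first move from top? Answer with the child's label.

a (Nadia): min(2, 7, 5, 0) = 0
b (Nadia): min(9, 7) = 7
c (Nadia): min(6, 7, 2) = 2
Left (Tomas): max(0, 7, 2) = 7
d (Nadia): min(8, 2) = 2
e (Nadia): min(6, 7) = 6
Mid (Tomas): max(2, 6) = 6
top (Nadia): min(7, 6) = 6
Nadia at top wants the lowest of {Left=7, Mid=6}, so chooses Mid.

Mid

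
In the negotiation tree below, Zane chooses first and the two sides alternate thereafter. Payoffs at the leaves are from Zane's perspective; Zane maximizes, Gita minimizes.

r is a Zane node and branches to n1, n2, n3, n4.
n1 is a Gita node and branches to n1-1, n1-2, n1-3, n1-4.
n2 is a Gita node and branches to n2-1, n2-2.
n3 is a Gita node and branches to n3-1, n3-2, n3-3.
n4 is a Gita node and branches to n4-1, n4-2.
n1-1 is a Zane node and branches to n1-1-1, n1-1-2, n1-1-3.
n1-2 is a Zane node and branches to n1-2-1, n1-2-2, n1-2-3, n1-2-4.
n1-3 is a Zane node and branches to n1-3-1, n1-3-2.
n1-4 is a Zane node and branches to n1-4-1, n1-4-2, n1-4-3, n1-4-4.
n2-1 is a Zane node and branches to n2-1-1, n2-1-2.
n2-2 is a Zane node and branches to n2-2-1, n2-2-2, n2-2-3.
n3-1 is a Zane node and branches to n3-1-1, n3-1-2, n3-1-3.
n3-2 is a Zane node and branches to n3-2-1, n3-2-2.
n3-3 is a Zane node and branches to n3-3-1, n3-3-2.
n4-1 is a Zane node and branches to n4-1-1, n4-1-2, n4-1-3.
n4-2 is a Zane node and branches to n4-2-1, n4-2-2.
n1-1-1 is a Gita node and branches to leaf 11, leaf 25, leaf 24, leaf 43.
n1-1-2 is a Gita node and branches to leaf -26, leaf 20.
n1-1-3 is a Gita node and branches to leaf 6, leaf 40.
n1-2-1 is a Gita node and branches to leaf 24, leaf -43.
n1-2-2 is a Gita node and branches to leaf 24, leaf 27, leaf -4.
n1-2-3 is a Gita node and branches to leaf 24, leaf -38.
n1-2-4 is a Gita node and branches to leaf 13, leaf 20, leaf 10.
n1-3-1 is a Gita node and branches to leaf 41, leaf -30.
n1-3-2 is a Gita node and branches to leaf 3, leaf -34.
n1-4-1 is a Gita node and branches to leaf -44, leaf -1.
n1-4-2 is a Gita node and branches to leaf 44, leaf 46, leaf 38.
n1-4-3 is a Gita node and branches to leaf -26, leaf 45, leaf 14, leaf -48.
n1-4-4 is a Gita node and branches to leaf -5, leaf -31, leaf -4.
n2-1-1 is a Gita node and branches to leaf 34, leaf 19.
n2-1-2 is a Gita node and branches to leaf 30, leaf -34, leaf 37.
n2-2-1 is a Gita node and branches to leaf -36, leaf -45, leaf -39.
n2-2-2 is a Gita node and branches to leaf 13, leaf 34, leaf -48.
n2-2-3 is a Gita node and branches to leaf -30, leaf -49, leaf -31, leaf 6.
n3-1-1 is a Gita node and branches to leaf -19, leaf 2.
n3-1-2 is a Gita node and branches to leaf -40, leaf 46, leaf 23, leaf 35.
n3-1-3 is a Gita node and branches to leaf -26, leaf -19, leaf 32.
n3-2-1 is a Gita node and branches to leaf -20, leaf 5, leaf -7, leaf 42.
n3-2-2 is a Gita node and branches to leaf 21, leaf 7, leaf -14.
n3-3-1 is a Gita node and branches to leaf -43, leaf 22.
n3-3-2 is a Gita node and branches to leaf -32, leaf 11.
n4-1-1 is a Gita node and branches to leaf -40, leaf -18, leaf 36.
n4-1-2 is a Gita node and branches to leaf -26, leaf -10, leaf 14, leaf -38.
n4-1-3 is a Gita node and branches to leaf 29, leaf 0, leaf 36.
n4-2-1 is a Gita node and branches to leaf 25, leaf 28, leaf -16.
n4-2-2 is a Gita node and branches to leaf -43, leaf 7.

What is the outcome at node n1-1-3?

n1-1-3 (Gita): min(6, 40) = 6

6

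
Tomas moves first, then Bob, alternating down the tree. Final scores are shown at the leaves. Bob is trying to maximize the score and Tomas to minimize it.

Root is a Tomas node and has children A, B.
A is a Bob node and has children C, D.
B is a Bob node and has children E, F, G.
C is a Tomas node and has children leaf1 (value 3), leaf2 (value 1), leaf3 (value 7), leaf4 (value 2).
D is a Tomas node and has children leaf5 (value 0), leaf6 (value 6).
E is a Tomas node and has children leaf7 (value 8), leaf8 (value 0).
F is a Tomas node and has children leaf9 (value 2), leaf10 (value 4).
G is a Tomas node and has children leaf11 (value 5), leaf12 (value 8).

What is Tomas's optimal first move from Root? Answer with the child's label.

C (Tomas): min(3, 1, 7, 2) = 1
D (Tomas): min(0, 6) = 0
A (Bob): max(1, 0) = 1
E (Tomas): min(8, 0) = 0
F (Tomas): min(2, 4) = 2
G (Tomas): min(5, 8) = 5
B (Bob): max(0, 2, 5) = 5
Root (Tomas): min(1, 5) = 1
Tomas at Root wants the lowest of {A=1, B=5}, so chooses A.

A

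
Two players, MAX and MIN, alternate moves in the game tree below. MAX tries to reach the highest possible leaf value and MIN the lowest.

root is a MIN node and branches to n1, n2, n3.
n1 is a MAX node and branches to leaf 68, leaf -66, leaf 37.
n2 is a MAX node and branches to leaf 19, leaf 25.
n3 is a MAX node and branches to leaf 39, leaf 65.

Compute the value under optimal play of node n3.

65

n3 (MAX): max(39, 65) = 65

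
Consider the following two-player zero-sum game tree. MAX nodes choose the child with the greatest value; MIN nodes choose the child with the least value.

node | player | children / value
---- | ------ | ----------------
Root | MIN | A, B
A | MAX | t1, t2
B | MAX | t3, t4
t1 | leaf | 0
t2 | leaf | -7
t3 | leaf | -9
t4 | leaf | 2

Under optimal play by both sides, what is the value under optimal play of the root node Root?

A (MAX): max(0, -7) = 0
B (MAX): max(-9, 2) = 2
Root (MIN): min(0, 2) = 0

0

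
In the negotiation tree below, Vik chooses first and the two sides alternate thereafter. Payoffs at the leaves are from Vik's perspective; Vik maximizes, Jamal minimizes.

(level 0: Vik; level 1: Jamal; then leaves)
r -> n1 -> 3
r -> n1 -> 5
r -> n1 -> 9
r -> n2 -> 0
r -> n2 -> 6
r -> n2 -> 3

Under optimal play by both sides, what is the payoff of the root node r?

3

n1 (Jamal): min(3, 5, 9) = 3
n2 (Jamal): min(0, 6, 3) = 0
r (Vik): max(3, 0) = 3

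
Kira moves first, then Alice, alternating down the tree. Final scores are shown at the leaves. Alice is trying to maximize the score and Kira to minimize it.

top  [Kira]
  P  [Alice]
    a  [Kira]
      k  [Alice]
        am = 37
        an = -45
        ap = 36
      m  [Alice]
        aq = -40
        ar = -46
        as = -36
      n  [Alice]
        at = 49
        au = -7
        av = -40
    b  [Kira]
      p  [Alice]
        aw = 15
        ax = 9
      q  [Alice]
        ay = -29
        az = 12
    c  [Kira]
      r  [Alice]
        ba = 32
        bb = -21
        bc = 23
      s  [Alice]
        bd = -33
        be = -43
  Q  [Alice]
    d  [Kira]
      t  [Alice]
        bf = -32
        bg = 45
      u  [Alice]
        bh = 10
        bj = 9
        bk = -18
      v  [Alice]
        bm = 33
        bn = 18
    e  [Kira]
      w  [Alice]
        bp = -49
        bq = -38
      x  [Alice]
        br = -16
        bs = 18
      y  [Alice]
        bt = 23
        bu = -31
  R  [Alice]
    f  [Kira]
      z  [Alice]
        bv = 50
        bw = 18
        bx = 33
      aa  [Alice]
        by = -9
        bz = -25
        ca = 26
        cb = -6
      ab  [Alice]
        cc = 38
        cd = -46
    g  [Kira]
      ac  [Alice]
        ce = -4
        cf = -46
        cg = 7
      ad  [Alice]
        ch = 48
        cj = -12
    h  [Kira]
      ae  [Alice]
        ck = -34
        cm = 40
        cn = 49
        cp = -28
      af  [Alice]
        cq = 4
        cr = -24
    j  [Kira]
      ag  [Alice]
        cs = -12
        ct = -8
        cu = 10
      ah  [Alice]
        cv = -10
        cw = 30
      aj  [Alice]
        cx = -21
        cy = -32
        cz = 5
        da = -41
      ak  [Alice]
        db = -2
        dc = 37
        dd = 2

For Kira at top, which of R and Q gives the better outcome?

z (Alice): max(50, 18, 33) = 50
aa (Alice): max(-9, -25, 26, -6) = 26
ab (Alice): max(38, -46) = 38
f (Kira): min(50, 26, 38) = 26
ac (Alice): max(-4, -46, 7) = 7
ad (Alice): max(48, -12) = 48
g (Kira): min(7, 48) = 7
ae (Alice): max(-34, 40, 49, -28) = 49
af (Alice): max(4, -24) = 4
h (Kira): min(49, 4) = 4
ag (Alice): max(-12, -8, 10) = 10
ah (Alice): max(-10, 30) = 30
aj (Alice): max(-21, -32, 5, -41) = 5
ak (Alice): max(-2, 37, 2) = 37
j (Kira): min(10, 30, 5, 37) = 5
R (Alice): max(26, 7, 4, 5) = 26
t (Alice): max(-32, 45) = 45
u (Alice): max(10, 9, -18) = 10
v (Alice): max(33, 18) = 33
d (Kira): min(45, 10, 33) = 10
w (Alice): max(-49, -38) = -38
x (Alice): max(-16, 18) = 18
y (Alice): max(23, -31) = 23
e (Kira): min(-38, 18, 23) = -38
Q (Alice): max(10, -38) = 10
Kira prefers the lower value; R=26, Q=10. Q is better since 10 < 26.

Q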